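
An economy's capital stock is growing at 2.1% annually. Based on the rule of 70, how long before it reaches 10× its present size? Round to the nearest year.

approximately 111 years

Doubling time ≈ 70/2.1 = 33.33 years.
Reaching 10× takes log₂(10) ≈ 3.32 doublings.
3.32 × 33.33 ≈ 111 years.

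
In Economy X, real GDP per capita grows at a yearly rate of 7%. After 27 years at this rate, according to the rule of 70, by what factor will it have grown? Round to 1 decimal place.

Doubles every ≈ 10.00 years (70/7).
27 years is 2.70 doublings; 2^2.70 ≈ 6.5×.

approximately 6.5 times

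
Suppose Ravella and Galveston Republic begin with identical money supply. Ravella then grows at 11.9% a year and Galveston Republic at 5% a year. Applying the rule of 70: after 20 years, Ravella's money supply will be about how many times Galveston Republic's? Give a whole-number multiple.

roughly 4 times

Ravella pulls ahead at 6.9 pp per year, so the ratio doubles every 70/6.9 ≈ 10.14 years.
In 20 years that's 1.97 doublings: 2^1.97 ≈ 4.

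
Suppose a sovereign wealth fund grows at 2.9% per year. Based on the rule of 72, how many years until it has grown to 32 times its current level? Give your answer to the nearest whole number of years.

124 years

Doubling time ≈ 72/2.9 = 24.83 years.
32× is 5 doublings, so 5 × 24.83 ≈ 124 years.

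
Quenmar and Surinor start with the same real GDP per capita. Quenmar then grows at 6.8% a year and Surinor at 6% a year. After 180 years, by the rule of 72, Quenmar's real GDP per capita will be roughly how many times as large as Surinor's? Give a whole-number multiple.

Only the 0.8-point difference matters.
72/0.8 ≈ 90.00 years per doubling of the ratio; 180 years gives 2.00 doublings, so ≈ 4×.

about 4 times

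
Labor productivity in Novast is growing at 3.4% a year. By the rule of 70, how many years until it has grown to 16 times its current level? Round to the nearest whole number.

At 3.4% it doubles every 70/3.4 ≈ 20.59 years.
Getting to 16× needs 4 doublings: 4 × 20.59 ≈ 82 years.

≈ 82 years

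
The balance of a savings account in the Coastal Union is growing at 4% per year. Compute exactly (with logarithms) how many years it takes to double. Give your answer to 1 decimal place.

t = ln(2) / ln(1 + 0.04) = 0.6931 / 0.039221 ≈ 17.67.

17.7 years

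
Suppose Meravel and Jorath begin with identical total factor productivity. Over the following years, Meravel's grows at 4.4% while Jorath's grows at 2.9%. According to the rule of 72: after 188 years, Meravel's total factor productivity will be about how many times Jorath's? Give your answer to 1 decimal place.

Meravel pulls ahead at 1.5 pp per year, so the ratio doubles every 72/1.5 ≈ 48.00 years.
In 188 years that's 3.92 doublings: 2^3.92 ≈ 15.1.

≈ 15.1 times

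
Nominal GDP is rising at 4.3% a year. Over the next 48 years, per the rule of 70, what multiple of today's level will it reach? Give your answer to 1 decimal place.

approximately 7.7 times

Doubles every ≈ 16.28 years (70/4.3).
48 years is 2.95 doublings; 2^2.95 ≈ 7.7×.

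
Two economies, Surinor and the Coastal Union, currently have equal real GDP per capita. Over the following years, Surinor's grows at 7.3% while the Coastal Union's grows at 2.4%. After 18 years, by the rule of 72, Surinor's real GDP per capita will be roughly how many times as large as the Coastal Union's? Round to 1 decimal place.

≈ 2.3 times

Rate gap = 7.3% − 2.4% = 4.9 points.
The ratio doubles every 72/4.9 ≈ 14.69 years.
18/14.69 ≈ 1.23 doublings → ratio ≈ 2^1.23 ≈ 2.3.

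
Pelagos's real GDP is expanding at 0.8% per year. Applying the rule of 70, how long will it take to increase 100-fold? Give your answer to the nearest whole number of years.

around 581 years

At 0.8% it doubles every 70/0.8 ≈ 87.50 years.
Reaching 100× takes log₂(100) ≈ 6.64 doublings.
6.64 × 87.50 ≈ 581 years.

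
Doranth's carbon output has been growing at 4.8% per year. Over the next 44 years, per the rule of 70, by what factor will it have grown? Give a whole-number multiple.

8 times

70/4.8 ≈ 14.58 years per doubling.
44 years fits 3 doublings: 2^3 = 8.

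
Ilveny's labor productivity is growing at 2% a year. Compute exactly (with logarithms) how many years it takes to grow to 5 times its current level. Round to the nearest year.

t = ln(5) / ln(1 + 0.02) = 1.6094 / 0.019803 ≈ 81.27.
≈ 81 years.

81 years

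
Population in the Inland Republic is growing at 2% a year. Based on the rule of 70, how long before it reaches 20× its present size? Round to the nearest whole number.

roughly 151 years

Doubling time ≈ 70/2 = 35.00 years.
20× is log₂ 20 ≈ 4.32 doublings, so ≈ 4.32 × 35.00 = 151 years.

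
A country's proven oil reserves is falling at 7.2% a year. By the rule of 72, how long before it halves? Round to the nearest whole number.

10 years

Falling at 7.2%, it halves about every 72/7.2 = 10.00 years.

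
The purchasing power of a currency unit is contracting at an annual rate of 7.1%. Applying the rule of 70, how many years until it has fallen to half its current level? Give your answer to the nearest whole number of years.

Falling at 7.1%, it halves about every 70/7.1 = 9.86 years.

roughly 10 years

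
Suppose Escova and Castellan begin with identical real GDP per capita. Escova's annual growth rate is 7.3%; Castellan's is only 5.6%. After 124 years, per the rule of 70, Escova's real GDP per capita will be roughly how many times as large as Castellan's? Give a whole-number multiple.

roughly 8 times

Only the 1.7-point difference matters.
70/1.7 ≈ 41.18 years per doubling of the ratio; 124 years gives 3.01 doublings, so ≈ 8×.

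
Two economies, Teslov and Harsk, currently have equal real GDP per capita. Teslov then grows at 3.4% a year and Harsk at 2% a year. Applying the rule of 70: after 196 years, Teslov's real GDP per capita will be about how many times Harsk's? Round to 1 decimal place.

Teslov pulls ahead at 1.4 pp per year, so the ratio doubles every 70/1.4 ≈ 50.00 years.
In 196 years that's 3.92 doublings: 2^3.92 ≈ 15.1.

roughly 15.1 times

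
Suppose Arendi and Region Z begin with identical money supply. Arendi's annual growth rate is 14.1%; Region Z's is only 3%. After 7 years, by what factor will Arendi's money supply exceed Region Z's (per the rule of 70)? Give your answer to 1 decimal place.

Only the 11.1-point difference matters.
70/11.1 ≈ 6.31 years per doubling of the ratio; 7 years gives 1.11 doublings, so ≈ 2.2×.

around 2.2 times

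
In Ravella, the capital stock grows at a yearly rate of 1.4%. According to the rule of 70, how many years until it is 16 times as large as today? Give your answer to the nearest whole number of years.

200 years

At 1.4% it doubles every 70/1.4 ≈ 50.00 years.
16× is 4 doublings, so 4 × 50.00 ≈ 200 years.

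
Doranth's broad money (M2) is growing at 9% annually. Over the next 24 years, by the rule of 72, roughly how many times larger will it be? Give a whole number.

Doubling time ≈ 72/9 = 8.00 years.
24/8.00 ≈ 3 doublings, so about 2^3 = 8×.

about 8 times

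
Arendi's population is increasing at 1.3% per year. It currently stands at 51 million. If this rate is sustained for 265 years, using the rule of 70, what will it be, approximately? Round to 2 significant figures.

roughly 1500 million

Doubling time ≈ 70/1.3 = 53.85 years.
265 years is 265/53.85 ≈ 4.92 doublings, a factor of 2^4.92 ≈ 30.27.
51 × 30.27 ≈ 1500 million.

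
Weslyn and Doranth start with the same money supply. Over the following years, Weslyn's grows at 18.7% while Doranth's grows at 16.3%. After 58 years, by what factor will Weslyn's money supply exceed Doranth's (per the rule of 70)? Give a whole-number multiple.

Only the 2.4-point difference matters.
70/2.4 ≈ 29.17 years per doubling of the ratio; 58 years gives 1.99 doublings, so ≈ 4×.

around 4 times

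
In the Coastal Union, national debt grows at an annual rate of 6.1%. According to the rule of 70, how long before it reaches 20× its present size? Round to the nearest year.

One doubling takes 70/6.1 = 11.48 years.
Reaching 20× takes log₂(20) ≈ 4.32 doublings.
4.32 × 11.48 ≈ 50 years.

around 50 years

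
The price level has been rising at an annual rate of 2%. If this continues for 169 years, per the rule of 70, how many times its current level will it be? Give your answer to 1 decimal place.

Doubles every ≈ 35.00 years (70/2).
169 years is 4.83 doublings; 2^4.83 ≈ 28.4×.

around 28.4 times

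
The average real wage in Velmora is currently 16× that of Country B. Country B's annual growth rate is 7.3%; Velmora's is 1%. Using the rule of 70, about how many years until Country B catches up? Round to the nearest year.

The growth-rate gap is 7.3% − 1% = 6.3 percentage points.
So the ratio between them halves every 70/6.3 ≈ 11.11 years.
A 16× gap closes after 4 halvings: 4 × 11.11 ≈ 44 years.

44 years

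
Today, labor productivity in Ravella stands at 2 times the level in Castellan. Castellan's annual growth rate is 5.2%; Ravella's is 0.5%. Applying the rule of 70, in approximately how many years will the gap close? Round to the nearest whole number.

about 15 years

Castellan gains on Ravella at 5.2% − 0.5% = 4.7 points a year.
At that relative rate the gap halves every 70/4.7 ≈ 14.89 years.
A 2 times gap closes after 1 halving: 1 × 14.89 ≈ 15 years.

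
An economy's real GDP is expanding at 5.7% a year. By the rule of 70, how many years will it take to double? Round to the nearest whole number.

approximately 12 years

At 5.7%, doubling takes about 70/5.7 = 12.28 years.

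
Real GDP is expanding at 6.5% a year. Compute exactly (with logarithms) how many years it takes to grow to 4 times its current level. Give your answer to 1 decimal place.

t = ln(4) / ln(1 + 0.065) = 1.3863 / 0.062975 ≈ 22.01.

22.0 years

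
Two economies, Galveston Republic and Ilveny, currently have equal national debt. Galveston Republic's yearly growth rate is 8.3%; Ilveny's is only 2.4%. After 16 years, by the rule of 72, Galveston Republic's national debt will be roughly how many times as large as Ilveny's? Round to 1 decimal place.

Only the 5.9-point difference matters.
72/5.9 ≈ 12.20 years per doubling of the ratio; 16 years gives 1.31 doublings, so ≈ 2.5×.

≈ 2.5 times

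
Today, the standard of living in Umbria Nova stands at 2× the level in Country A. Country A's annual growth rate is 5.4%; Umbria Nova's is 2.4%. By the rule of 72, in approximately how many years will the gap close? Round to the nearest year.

What matters is the difference: 3 pp.
Rule of 72 on the gap: the ratio halves every 72/3 ≈ 24.00 years.
A 2× gap closes after 1 halving: 1 × 24.00 ≈ 24 years.

≈ 24 years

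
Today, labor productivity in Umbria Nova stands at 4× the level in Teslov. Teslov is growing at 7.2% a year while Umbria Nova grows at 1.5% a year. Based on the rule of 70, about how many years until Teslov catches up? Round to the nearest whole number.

Teslov gains on Umbria Nova at 7.2% − 1.5% = 5.7 points a year.
At that relative rate the gap halves every 70/5.7 ≈ 12.28 years.
A 4× gap closes after 2 halvings: 2 × 12.28 ≈ 25 years.

approximately 25 years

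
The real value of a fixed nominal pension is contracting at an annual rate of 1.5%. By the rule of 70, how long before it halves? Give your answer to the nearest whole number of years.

Falling at 1.5%, it halves about every 70/1.5 = 46.67 years.

roughly 47 years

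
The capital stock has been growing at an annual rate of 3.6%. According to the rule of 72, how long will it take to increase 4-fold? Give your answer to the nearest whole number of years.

Doubling time ≈ 72/3.6 = 20.00 years.
4× is 2 doublings, so 2 × 20.00 ≈ 40 years.

around 40 years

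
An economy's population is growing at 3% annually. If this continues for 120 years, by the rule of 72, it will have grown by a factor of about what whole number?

Doubling time ≈ 72/3 = 24.00 years.
120/24.00 ≈ 5 doublings, so about 2^5 = 32×.

32 times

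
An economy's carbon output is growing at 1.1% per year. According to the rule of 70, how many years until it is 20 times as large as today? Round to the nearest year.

≈ 275 years

At 1.1% it doubles every 70/1.1 ≈ 63.64 years.
20× is log₂ 20 ≈ 4.32 doublings, so ≈ 4.32 × 63.64 = 275 years.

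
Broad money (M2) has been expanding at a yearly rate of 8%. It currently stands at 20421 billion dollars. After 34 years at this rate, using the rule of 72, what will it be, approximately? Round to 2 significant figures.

approximately 280000 billion dollars

It doubles every 72/8 ≈ 9.00 years, so 34 years is 3.78 doublings.
2^3.78 ≈ 13.74; 20421 × 13.74 ≈ 280000 billion dollars.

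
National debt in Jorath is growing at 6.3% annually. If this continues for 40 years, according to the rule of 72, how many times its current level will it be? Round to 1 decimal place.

Doubling time ≈ 72/6.3 = 11.43 years.
40 years / 11.43 ≈ 3.50 doublings → factor 2^3.50 ≈ 11.3.

≈ 11.3 times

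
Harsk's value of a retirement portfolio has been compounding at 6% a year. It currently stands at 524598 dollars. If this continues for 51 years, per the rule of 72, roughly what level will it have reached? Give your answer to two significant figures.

Doubling time ≈ 72/6 = 12.00 years.
51 years is 51/12.00 ≈ 4.25 doublings, a factor of 2^4.25 ≈ 19.03.
524598 × 19.03 ≈ 10000000 dollars.

approximately 10000000 dollars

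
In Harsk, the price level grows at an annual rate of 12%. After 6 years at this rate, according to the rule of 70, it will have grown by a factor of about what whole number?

70/12 ≈ 5.83 years per doubling.
6 years fits 1 doubling: 2^1 = 2.

roughly 2 times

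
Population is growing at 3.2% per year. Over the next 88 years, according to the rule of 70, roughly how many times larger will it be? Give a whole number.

At 3.2% one doubling takes ≈ 21.88 years; 88 years is 4 of them, so ×16.

approximately 16 times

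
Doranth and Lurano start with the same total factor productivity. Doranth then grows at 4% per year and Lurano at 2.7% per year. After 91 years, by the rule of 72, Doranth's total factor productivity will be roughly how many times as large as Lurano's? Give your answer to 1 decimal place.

Only the 1.3-point difference matters.
72/1.3 ≈ 55.38 years per doubling of the ratio; 91 years gives 1.64 doublings, so ≈ 3.1×.

≈ 3.1 times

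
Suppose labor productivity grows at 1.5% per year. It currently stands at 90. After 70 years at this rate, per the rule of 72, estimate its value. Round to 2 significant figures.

Doubling time ≈ 72/1.5 = 48.00 years.
70 years is 70/48.00 ≈ 1.46 doublings, a factor of 2^1.46 ≈ 2.75.
90 × 2.75 ≈ 250.

approximately 250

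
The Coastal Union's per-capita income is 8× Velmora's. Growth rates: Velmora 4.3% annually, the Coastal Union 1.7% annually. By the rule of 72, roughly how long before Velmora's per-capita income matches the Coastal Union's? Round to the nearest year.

approximately 83 years

The growth-rate gap is 4.3% − 1.7% = 2.6 percentage points.
So the ratio between them halves every 72/2.6 ≈ 27.69 years.
An 8× gap closes after 3 halvings: 3 × 27.69 ≈ 83 years.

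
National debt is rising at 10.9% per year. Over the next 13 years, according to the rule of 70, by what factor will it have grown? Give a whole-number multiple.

roughly 4 times

At 10.9% one doubling takes ≈ 6.42 years; 13 years is 2 of them, so ×4.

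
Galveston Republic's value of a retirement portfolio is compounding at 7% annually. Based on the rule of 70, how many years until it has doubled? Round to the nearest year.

about 10 years

70/7 ≈ 10.00, so it doubles roughly every 10 years.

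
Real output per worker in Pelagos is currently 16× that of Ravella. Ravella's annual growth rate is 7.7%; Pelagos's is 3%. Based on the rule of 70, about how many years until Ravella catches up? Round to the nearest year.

Ravella gains on Pelagos at 7.7% − 3% = 4.7 points a year.
At that relative rate the gap halves every 70/4.7 ≈ 14.89 years.
A 16× gap closes after 4 halvings: 4 × 14.89 ≈ 60 years.

≈ 60 years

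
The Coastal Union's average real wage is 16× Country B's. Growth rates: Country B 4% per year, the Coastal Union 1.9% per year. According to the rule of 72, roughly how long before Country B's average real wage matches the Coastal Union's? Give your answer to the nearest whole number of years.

What matters is the difference: 2.1 pp.
Rule of 72 on the gap: the ratio halves every 72/2.1 ≈ 34.29 years.
A 16× gap closes after 4 halvings: 4 × 34.29 ≈ 137 years.

around 137 years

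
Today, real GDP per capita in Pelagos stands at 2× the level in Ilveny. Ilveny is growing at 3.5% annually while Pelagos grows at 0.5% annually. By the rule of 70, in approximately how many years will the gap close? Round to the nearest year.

about 23 years

What matters is the difference: 3 pp.
Rule of 70 on the gap: the ratio halves every 70/3 ≈ 23.33 years.
A 2× gap closes after 1 halving: 1 × 23.33 ≈ 23 years.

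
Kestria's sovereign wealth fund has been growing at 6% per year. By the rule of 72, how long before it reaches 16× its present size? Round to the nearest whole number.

One doubling takes 72/6 = 12.00 years.
Getting to 16× needs 4 doublings: 4 × 12.00 ≈ 48 years.

roughly 48 years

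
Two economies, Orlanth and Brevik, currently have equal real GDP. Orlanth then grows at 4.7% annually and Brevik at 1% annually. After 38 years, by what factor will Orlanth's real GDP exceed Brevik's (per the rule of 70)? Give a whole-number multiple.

about 4 times

Rate gap = 4.7% − 1% = 3.7 points.
The ratio doubles every 70/3.7 ≈ 18.92 years.
38/18.92 ≈ 2.01 doublings → ratio ≈ 2^2.01 ≈ 4.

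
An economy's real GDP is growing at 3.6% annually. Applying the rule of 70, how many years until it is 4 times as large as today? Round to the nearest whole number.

At 3.6% it doubles every 70/3.6 ≈ 19.44 years.
Getting to 4× needs 2 doublings: 2 × 19.44 ≈ 39 years.

approximately 39 years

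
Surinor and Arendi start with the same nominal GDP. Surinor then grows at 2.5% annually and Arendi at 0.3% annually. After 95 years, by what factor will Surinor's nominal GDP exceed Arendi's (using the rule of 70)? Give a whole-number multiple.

8 times

Rate gap = 2.5% − 0.3% = 2.2 points.
The ratio doubles every 70/2.2 ≈ 31.82 years.
95/31.82 ≈ 2.99 doublings → ratio ≈ 2^2.99 ≈ 8.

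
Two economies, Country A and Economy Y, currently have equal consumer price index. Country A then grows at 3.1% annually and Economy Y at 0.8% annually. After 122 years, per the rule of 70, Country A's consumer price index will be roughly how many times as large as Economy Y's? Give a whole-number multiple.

approximately 16 times

Only the 2.3-point difference matters.
70/2.3 ≈ 30.43 years per doubling of the ratio; 122 years gives 4.01 doublings, so ≈ 16×.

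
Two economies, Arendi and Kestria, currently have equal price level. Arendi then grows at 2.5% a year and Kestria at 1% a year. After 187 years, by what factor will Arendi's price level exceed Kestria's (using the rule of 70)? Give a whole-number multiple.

Rate gap = 2.5% − 1% = 1.5 points.
The ratio doubles every 70/1.5 ≈ 46.67 years.
187/46.67 ≈ 4.01 doublings → ratio ≈ 2^4.01 ≈ 16.

≈ 16 times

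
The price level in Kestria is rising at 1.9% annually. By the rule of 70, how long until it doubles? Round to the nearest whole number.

approximately 37 years

Doubling time ≈ 70 / 1.9 = 36.84 years.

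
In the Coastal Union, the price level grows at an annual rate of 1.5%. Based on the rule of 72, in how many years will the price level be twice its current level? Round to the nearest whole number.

48 years

72/1.5 ≈ 48.00, so it doubles roughly every 48 years.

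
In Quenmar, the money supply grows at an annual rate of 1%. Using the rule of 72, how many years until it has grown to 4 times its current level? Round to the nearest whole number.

At 1% it doubles every 72/1 ≈ 72.00 years.
4× is 2 doublings, so 2 × 72.00 ≈ 144 years.

144 years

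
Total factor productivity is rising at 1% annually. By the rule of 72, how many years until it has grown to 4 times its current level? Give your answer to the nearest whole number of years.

At 1% it doubles every 72/1 ≈ 72.00 years.
4 = 2^2, so 2 doublings → 144 years.

≈ 144 years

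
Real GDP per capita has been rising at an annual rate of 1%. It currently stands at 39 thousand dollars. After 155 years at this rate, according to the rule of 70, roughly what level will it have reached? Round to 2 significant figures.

180 thousand dollars

Doubling time ≈ 70/1 = 70.00 years.
155 years is 155/70.00 ≈ 2.21 doublings, a factor of 2^2.21 ≈ 4.63.
39 × 4.63 ≈ 180 thousand dollars.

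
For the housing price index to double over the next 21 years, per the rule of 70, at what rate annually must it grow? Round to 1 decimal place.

70 / 21 ≈ 3.33, so about 3.3% annually.

roughly 3.3%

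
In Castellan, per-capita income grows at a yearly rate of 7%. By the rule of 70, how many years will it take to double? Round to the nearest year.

At 7%, doubling takes about 70/7 = 10.00 years.

approximately 10 years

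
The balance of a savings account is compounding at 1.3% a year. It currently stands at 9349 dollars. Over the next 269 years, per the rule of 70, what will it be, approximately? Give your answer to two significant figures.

≈ 300000 dollars

Doubling time ≈ 70/1.3 = 53.85 years.
269 years is 269/53.85 ≈ 5.00 doublings, a factor of 2^5.00 ≈ 32.00.
9349 × 32.00 ≈ 300000 dollars.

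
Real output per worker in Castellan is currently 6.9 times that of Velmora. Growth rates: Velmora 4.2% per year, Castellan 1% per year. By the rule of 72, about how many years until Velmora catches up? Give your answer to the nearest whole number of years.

roughly 63 years

The growth-rate gap is 4.2% − 1% = 3.2 percentage points.
So the ratio between them halves every 72/3.2 ≈ 22.50 years.
A 6.9 times gap takes log₂(6.9) ≈ 2.79 halvings to close: 2.79 × 22.50 ≈ 63 years.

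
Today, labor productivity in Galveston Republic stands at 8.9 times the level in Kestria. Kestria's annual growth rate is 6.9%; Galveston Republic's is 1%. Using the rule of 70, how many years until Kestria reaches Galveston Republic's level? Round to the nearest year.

≈ 37 years

The growth-rate gap is 6.9% − 1% = 5.9 percentage points.
So the ratio between them halves every 70/5.9 ≈ 11.86 years.
An 8.9 times gap takes log₂(8.9) ≈ 3.15 halvings to close: 3.15 × 11.86 ≈ 37 years.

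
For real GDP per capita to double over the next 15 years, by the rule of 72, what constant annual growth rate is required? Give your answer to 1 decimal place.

72 / 15 ≈ 4.80, so about 4.8% annually.

4.8% annually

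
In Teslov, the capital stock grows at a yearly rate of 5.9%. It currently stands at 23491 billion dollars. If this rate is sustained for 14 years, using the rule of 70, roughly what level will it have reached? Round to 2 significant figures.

around 53000 billion dollars

Doubling time ≈ 70/5.9 = 11.86 years.
14 years is 14/11.86 ≈ 1.18 doublings, a factor of 2^1.18 ≈ 2.27.
23491 × 2.27 ≈ 53000 billion dollars.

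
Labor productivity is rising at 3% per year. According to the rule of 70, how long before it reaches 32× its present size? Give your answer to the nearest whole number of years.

117 years

At 3% it doubles every 70/3 ≈ 23.33 years.
Getting to 32× needs 5 doublings: 5 × 23.33 ≈ 117 years.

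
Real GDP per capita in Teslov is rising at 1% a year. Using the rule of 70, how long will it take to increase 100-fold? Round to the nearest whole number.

≈ 465 years

At 1% it doubles every 70/1 ≈ 70.00 years.
Reaching 100× takes log₂(100) ≈ 6.64 doublings.
6.64 × 70.00 ≈ 465 years.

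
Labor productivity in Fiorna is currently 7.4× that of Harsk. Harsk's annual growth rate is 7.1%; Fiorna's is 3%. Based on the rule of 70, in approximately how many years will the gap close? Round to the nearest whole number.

roughly 49 years

The growth-rate gap is 7.1% − 3% = 4.1 percentage points.
So the ratio between them halves every 70/4.1 ≈ 17.07 years.
A 7.4× gap takes log₂(7.4) ≈ 2.89 halvings to close: 2.89 × 17.07 ≈ 49 years.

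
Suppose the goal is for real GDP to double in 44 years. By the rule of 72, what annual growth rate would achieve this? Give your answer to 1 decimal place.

72 / 44 ≈ 1.64, so about 1.6% annually.

1.6%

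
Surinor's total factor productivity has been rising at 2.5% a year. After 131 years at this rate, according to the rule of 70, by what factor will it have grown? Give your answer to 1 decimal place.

Doubles every ≈ 28.00 years (70/2.5).
131 years is 4.68 doublings; 2^4.68 ≈ 25.6×.

about 25.6 times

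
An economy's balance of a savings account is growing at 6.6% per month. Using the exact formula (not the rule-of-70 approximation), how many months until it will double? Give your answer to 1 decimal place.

10.8 months

t = ln(2) / ln(1 + 0.066) = 0.6931 / 0.063913 ≈ 10.84.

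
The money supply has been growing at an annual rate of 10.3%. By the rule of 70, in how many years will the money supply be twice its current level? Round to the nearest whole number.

7 years

Doubling time ≈ 70 / 10.3 = 6.80 years.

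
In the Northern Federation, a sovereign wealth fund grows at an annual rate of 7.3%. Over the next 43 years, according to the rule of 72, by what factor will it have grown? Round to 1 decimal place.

Doubles every ≈ 9.86 years (72/7.3).
43 years is 4.36 doublings; 2^4.36 ≈ 20.5×.

about 20.5 times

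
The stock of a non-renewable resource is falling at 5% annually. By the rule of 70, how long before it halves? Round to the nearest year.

around 14 years

The rule works in reverse for decay: 70/5 ≈ 14.00 years to halve.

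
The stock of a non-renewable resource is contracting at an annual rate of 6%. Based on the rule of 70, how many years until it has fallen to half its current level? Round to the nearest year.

The rule works in reverse for decay: 70/6 ≈ 11.67 years to halve.

roughly 12 years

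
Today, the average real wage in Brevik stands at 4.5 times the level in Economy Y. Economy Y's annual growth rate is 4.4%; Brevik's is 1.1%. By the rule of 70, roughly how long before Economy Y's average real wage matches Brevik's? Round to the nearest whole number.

What matters is the difference: 3.3 pp.
Rule of 70 on the gap: the ratio halves every 70/3.3 ≈ 21.21 years.
A 4.5 times gap takes log₂(4.5) ≈ 2.17 halvings to close: 2.17 × 21.21 ≈ 46 years.

46 years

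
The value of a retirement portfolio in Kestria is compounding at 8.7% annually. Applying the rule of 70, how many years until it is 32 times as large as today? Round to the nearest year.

about 40 years

At 8.7% it doubles every 70/8.7 ≈ 8.05 years.
Getting to 32× needs 5 doublings: 5 × 8.05 ≈ 40 years.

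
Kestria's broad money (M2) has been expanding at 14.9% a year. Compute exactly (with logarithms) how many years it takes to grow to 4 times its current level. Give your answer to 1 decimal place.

t = ln(4) / ln(1 + 0.149) = 1.3863 / 0.138892 ≈ 9.98.

10.0 years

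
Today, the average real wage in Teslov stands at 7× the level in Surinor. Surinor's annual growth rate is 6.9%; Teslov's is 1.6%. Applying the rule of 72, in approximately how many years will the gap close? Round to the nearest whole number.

approximately 38 years

Surinor gains on Teslov at 6.9% − 1.6% = 5.3 points a year.
At that relative rate the gap halves every 72/5.3 ≈ 13.58 years.
A 7× gap takes log₂(7) ≈ 2.81 halvings to close: 2.81 × 13.58 ≈ 38 years.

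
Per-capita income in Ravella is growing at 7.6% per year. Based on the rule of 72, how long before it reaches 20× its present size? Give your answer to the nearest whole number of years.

At 7.6% it doubles every 72/7.6 ≈ 9.47 years.
Reaching 20× takes log₂(20) ≈ 4.32 doublings.
4.32 × 9.47 ≈ 41 years.

≈ 41 years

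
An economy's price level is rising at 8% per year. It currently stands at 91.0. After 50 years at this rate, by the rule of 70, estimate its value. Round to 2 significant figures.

Doubling time ≈ 70/8 = 8.75 years.
50 years is 50/8.75 ≈ 5.71 doublings, a factor of 2^5.71 ≈ 52.35.
91.0 × 52.35 ≈ 4800.

around 4800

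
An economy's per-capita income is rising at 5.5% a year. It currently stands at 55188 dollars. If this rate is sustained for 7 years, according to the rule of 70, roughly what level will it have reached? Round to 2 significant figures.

It doubles every 70/5.5 ≈ 12.73 years, so 7 years is 0.55 doublings.
2^0.55 ≈ 1.46; 55188 × 1.46 ≈ 81000 dollars.

around 81000 dollars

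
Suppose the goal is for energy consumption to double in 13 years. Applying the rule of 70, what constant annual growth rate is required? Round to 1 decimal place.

70 / 13 ≈ 5.38, so about 5.4% a year.

roughly 5.4%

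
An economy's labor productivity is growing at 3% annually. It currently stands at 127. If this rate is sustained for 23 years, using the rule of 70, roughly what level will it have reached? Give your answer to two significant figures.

Doubling time ≈ 70/3 = 23.33 years.
23 years is 23/23.33 ≈ 0.99 doublings, a factor of 2^0.99 ≈ 1.99.
127 × 1.99 ≈ 250.

roughly 250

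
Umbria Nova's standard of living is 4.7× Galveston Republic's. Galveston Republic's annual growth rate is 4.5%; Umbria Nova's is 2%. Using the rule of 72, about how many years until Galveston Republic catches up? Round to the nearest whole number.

Galveston Republic gains on Umbria Nova at 4.5% − 2% = 2.5 points a year.
At that relative rate the gap halves every 72/2.5 ≈ 28.80 years.
A 4.7× gap takes log₂(4.7) ≈ 2.23 halvings to close: 2.23 × 28.80 ≈ 64 years.

roughly 64 years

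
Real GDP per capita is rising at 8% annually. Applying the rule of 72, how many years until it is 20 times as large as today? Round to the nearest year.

Doubling time ≈ 72/8 = 9.00 years.
Reaching 20× takes log₂(20) ≈ 4.32 doublings.
4.32 × 9.00 ≈ 39 years.

around 39 years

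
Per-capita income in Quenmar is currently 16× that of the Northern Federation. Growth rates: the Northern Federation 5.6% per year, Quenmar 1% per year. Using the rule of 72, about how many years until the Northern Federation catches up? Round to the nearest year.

approximately 63 years

the Northern Federation gains on Quenmar at 5.6% − 1% = 4.6 points a year.
At that relative rate the gap halves every 72/4.6 ≈ 15.65 years.
A 16× gap closes after 4 halvings: 4 × 15.65 ≈ 63 years.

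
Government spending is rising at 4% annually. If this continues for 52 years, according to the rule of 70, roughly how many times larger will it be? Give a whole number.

70/4 ≈ 17.50 years per doubling.
52 years fits 3 doublings: 2^3 = 8.

8 times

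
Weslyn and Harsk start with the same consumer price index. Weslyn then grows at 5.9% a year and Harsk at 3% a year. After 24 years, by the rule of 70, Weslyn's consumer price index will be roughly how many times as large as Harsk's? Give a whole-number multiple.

Rate gap = 5.9% − 3% = 2.9 points.
The ratio doubles every 70/2.9 ≈ 24.14 years.
24/24.14 ≈ 0.99 doublings → ratio ≈ 2^0.99 ≈ 2.

≈ 2 times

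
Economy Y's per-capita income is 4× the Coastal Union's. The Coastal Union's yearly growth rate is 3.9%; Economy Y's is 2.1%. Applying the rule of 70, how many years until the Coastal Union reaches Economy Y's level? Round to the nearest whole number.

What matters is the difference: 1.8 pp.
Rule of 70 on the gap: the ratio halves every 70/1.8 ≈ 38.89 years.
A 4× gap closes after 2 halvings: 2 × 38.89 ≈ 78 years.

78 years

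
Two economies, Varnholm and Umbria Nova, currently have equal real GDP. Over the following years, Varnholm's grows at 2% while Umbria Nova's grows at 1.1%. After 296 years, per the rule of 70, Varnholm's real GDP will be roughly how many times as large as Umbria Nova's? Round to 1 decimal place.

around 14.0 times

Varnholm pulls ahead at 0.9 pp per year, so the ratio doubles every 70/0.9 ≈ 77.78 years.
In 296 years that's 3.81 doublings: 2^3.81 ≈ 14.0.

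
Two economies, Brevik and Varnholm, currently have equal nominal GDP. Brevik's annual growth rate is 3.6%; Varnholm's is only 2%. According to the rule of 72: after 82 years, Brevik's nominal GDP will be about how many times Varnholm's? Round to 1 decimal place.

Brevik pulls ahead at 1.6 pp per year, so the ratio doubles every 72/1.6 ≈ 45.00 years.
In 82 years that's 1.82 doublings: 2^1.82 ≈ 3.5.

roughly 3.5 times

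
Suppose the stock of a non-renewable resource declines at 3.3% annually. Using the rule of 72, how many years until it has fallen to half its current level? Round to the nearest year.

The rule works in reverse for decay: 72/3.3 ≈ 21.82 years to halve.

≈ 22 years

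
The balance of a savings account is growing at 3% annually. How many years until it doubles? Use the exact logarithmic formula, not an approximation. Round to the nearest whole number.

t = ln(2) / ln(1 + 0.03) = 0.6931 / 0.029559 ≈ 23.45.
≈ 23 years.

23 years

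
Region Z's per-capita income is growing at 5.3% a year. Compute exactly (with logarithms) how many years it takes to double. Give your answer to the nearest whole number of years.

13 years

t = ln(2) / ln(1 + 0.053) = 0.6931 / 0.051643 ≈ 13.42.
≈ 13 years.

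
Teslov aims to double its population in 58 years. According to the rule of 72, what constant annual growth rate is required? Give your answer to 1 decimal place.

72 / 58 ≈ 1.24, so about 1.2% a year.

around 1.2%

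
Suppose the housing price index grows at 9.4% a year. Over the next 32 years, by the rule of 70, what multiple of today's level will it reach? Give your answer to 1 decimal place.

19.7 times

Doubles every ≈ 7.45 years (70/9.4).
32 years is 4.30 doublings; 2^4.30 ≈ 19.7×.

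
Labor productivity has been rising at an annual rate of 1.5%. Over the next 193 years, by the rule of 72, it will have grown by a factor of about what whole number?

≈ 16 times

Doubling time ≈ 72/1.5 = 48.00 years.
193/48.00 ≈ 4 doublings, so about 2^4 = 16×.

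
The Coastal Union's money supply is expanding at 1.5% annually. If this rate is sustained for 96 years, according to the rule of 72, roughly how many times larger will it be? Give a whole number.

At 1.5% one doubling takes ≈ 48.00 years; 96 years is 2 of them, so ×4.

approximately 4 times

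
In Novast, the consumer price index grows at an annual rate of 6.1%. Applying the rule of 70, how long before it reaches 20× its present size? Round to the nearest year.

50 years

One doubling takes 70/6.1 = 11.48 years.
20× is log₂ 20 ≈ 4.32 doublings, so ≈ 4.32 × 11.48 = 50 years.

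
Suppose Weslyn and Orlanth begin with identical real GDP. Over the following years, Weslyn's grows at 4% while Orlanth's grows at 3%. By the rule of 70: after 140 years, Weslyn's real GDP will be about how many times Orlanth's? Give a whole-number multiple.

Only the 1-point difference matters.
70/1 ≈ 70.00 years per doubling of the ratio; 140 years gives 2.00 doublings, so ≈ 4×.

roughly 4 times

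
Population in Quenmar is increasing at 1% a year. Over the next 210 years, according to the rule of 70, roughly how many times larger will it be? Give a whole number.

≈ 8 times

Doubling time ≈ 70/1 = 70.00 years.
210/70.00 ≈ 3 doublings, so about 2^3 = 8×.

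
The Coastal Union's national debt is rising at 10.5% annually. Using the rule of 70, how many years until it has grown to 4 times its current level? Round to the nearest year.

One doubling takes 70/10.5 = 6.67 years.
4 = 2^2, so 2 doublings → 13 years.

about 13 years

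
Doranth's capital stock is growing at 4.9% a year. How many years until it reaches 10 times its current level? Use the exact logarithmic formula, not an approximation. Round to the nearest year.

t = ln(10) / ln(1 + 0.049) = 2.3026 / 0.047837 ≈ 48.13.
≈ 48 years.

48 years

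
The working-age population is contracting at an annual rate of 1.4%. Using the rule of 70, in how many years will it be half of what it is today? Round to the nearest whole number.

Falling at 1.4%, it halves about every 70/1.4 = 50.00 years.

approximately 50 years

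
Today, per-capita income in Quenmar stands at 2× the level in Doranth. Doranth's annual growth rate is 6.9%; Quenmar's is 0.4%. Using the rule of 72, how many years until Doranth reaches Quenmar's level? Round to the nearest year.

about 11 years

Doranth gains on Quenmar at 6.9% − 0.4% = 6.5 points a year.
At that relative rate the gap halves every 72/6.5 ≈ 11.08 years.
A 2× gap closes after 1 halving: 1 × 11.08 ≈ 11 years.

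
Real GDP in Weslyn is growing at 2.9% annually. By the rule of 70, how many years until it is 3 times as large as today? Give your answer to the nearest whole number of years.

38 years

Doubling time ≈ 70/2.9 = 24.14 years.
Reaching 3× takes log₂(3) ≈ 1.58 doublings.
1.58 × 24.14 ≈ 38 years.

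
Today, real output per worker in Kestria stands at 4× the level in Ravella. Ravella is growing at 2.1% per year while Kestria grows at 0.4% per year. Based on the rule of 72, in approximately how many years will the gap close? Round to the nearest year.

The growth-rate gap is 2.1% − 0.4% = 1.7 percentage points.
So the ratio between them halves every 72/1.7 ≈ 42.35 years.
A 4× gap closes after 2 halvings: 2 × 42.35 ≈ 85 years.

roughly 85 years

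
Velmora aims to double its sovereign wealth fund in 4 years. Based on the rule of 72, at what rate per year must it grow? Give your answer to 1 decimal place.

≈ 18.0%

72 / 4 ≈ 18.00, so about 18.0% per year.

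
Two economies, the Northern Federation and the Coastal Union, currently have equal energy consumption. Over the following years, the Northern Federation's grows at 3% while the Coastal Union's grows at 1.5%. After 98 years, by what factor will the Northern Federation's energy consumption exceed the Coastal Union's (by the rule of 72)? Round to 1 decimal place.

4.1 times

Only the 1.5-point difference matters.
72/1.5 ≈ 48.00 years per doubling of the ratio; 98 years gives 2.04 doublings, so ≈ 4.1×.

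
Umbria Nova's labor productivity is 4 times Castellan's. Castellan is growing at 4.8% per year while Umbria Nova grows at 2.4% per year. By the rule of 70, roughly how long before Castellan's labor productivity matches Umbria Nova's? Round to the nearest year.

about 58 years

What matters is the difference: 2.4 pp.
Rule of 70 on the gap: the ratio halves every 70/2.4 ≈ 29.17 years.
A 4 times gap closes after 2 halvings: 2 × 29.17 ≈ 58 years.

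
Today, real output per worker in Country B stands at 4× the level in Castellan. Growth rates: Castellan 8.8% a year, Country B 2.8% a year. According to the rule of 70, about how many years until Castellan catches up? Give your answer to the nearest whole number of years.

23 years

The growth-rate gap is 8.8% − 2.8% = 6 percentage points.
So the ratio between them halves every 70/6 ≈ 11.67 years.
A 4× gap closes after 2 halvings: 2 × 11.67 ≈ 23 years.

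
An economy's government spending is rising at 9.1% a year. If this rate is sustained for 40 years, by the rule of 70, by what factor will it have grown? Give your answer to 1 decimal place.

Doubles every ≈ 7.69 years (70/9.1).
40 years is 5.20 doublings; 2^5.20 ≈ 36.8×.

approximately 36.8 times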